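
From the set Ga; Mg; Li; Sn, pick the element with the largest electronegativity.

Sn

Li is in period 2, group 1; Mg is in period 3, group 2; Ga is in period 4, group 13; Sn is in period 5, group 14.
EN rises left→right (higher Z_eff, smaller atoms) and falls top→bottom (larger, more shielded atoms).
These sit on a diagonal, where the across-period and down-group effects partly cancel.
Mg > Li: the two effects oppose for this pair; the across-period effect wins (1.31 vs 0.98).
Ga > Mg: period and group pull opposite ways; the across-period shift dominates (1.81 vs 1.31).
Sn > Ga: the two effects oppose for this pair; the across-period effect wins (1.96 vs 1.81).
For reference (Pauling): Li 0.98, Mg 1.31, Ga 1.81, Sn 1.96.
The largest electronegativity among these belongs to Sn.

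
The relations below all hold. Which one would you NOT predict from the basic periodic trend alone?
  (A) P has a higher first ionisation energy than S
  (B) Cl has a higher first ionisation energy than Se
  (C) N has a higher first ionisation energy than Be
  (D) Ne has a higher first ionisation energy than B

The general trend: first ionisation energy increases across a period and decreases down a group.
(A) P (period 3, group 15) vs S (period 3, group 16): the stated order contradicts the simple trend.
(B) Cl (period 3, group 17) vs Se (period 4, group 16): the stated order agrees with the simple trend.
(C) N (period 2, group 15) vs Be (period 2, group 2): the stated order agrees with the simple trend.
(D) Ne (period 2, group 18) vs B (period 2, group 13): the stated order agrees with the simple trend.
The exception is (A): S (3p⁴) ionizes more easily than half-filled P (3p³) because the paired 3p electron in S is pushed out by e⁻–e⁻ repulsion.

(A)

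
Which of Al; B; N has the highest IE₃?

N

IE_3 is the cost of taking one more electron from the +2 cation: Al²⁺ still has 1 valence electron; B²⁺ still has 1 valence electron; N²⁺ still has 3 valence electrons.
All are still removing valence electrons, so compare the +2 ions as you would atoms: IE_3 generally rises across a period (higher Z_eff) and falls down a group (larger shell), subject to the usual subshell exceptions.
Valence configurations: Al²⁺ [Ne]3s¹, B²⁺ [He]2s¹, N²⁺ [He]2s²2p¹.
The numbers (kJ/mol): Al 2745, B 3660, N 4578.
Hence IE_3: Al < B < N.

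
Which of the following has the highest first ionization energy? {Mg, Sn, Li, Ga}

Li is in period 2, group 1; Mg is in period 3, group 2; Ga is in period 4, group 13; Sn is in period 5, group 14.
First ionization energy rises across a period (greater Z_eff holds electrons more tightly) and falls down a group (valence electrons are farther from the nucleus).
A diagonal step moves right (one effect) and down (the opposite effect) at once.
Ga > Li: period and group pull opposite ways; the across-period shift dominates (579 vs 520 kJ/mol).
Sn > Ga: the two effects oppose for this pair; the across-period effect wins (709 vs 579 kJ/mol).
Mg > Sn: period and group pull opposite ways; the down-group shift dominates (738 vs 709 kJ/mol).
Approximate values (kJ/mol): Li 520, Mg 738, Ga 579, Sn 709.
The highest first ionization energy among these belongs to Mg.

Mg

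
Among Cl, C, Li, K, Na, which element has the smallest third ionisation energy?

Cl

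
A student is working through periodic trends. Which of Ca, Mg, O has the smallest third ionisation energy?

The third ionization energy removes an electron from the +2 ion. For each element: Ca²⁺ is the bare [Ar] core; Mg²⁺ is the bare [Ne] core; O²⁺ still has 4 valence electrons.
Usually core removal costs more than valence removal, but here the competition is close: a tightly held n=2 valence electron can cost more to remove than an n=3 core electron, so the actual values have to decide it.
Tabulated IE_3 (kJ/mol): Ca 4912, Mg 7733, O 5300.
Putting it together, IE_3: Ca < O < Mg.

Ca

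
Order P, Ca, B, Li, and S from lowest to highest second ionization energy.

Ca < P < S < B < Li

Consider each +1 ion: P⁺ still has 4 valence electrons; Ca⁺ still has 1 valence electron; B⁺ still has 2 valence electrons; Li⁺ is the bare [He] core; S⁺ still has 5 valence electrons.
Pulling an electron out of a noble-gas core costs far more than removing a remaining valence electron, so Li sits at the high end of IE_2.
Valence configurations: P⁺ [Ne]3s²3p², Ca⁺ [Ar]4s¹, B⁺ [He]2s², S⁺ [Ne]3s²3p³.
Tabulated IE_2 (kJ/mol): P 1907, Ca 1145, B 2427, Li 7298, S 2252.
Hence IE_2: Ca < P < S < B < Li.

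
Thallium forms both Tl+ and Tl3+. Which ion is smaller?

Both ions have Z = 81 protons, but Tl3+ has lost more electrons, so its remaining electrons feel a larger effective nuclear charge per electron and are pulled in more tightly.
Higher positive charge → smaller ion, so Tl+ > Tl3+.

Tl3+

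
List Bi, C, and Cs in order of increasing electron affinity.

Adding an electron releases more energy for atoms nearer the top right (short of the noble gases).
These span different periods and groups, so the two trends combine.
Bi > Cs: Bi lies to the right of Cs in period 6, so the across-period effect alone puts Bi higher.
C > Bi: the two effects oppose for this pair; the down-group effect wins (122 vs 91 kJ/mol).
Tabulated electron affinity (kJ/mol): C 122, Cs 46, Bi 91.
So from lowest to highest: Cs < Bi < C.

Cs < Bi < C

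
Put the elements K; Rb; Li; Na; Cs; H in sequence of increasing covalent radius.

H < Li < Na < K < Rb < Cs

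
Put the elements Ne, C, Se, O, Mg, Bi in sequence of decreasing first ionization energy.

Ne, O, C, Se, Mg, Bi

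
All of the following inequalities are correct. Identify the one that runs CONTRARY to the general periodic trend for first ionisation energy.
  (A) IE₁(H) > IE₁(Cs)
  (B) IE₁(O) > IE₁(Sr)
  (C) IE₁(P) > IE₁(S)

(C)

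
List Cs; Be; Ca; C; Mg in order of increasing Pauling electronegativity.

Atoms toward the upper right of the periodic table pull bonding electrons most strongly.
Neither a single period nor a single group — weigh both effects.
Ca > Cs: both effects reinforce here, so Ca is clearly the higher of the two.
Mg > Ca: Mg sits above Ca in group 2, so the down-group effect alone puts Mg higher.
Be > Mg: they share group 2; the group trend gives Be the larger value.
C > Be: both are in period 2; the period trend gives C the larger value.
Approximate values (Pauling): Be 1.57, C 2.55, Mg 1.31, Ca 1.00, Cs 0.79.
So from lowest to highest: Cs < Ca < Mg < Be < C.

Cs < Ca < Mg < Be < C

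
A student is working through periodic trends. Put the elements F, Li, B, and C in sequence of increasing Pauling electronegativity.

Li < B < C < F

Li is in period 2, group 1; B is in period 2, group 13; C is in period 2, group 14; F is in period 2, group 17.
Atoms toward the upper right of the periodic table pull bonding electrons most strongly.
All lie in period 2, so electronegativity increases left to right.
So from lowest to highest: Li < B < C < F.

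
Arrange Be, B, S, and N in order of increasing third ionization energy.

S < B < N < Be

Consider each +2 ion: Be²⁺ is the bare [He] core; B²⁺ still has 1 valence electron; S²⁺ still has 4 valence electrons; N²⁺ still has 3 valence electrons.
Breaking into a closed-shell core is much more expensive than removing a leftover valence electron — Be has the largest IE_3 here.
Valence configurations: B²⁺ [He]2s¹, S²⁺ [Ne]3s²3p², N²⁺ [He]2s²2p¹.
Tabulated IE_3 (kJ/mol): Be 14849, B 3660, S 3357, N 4578.
Overall IE_3 order: S < B < N < Be.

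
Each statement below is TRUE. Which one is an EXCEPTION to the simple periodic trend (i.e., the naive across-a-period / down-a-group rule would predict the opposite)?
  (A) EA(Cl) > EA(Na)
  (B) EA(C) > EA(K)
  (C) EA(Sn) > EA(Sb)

(C)

The general trend: electron affinity increases across a period and decreases down a group.
(A) Cl (period 3, group 17) vs Na (period 3, group 1): the stated order agrees with the simple trend.
(B) C (period 2, group 14) vs K (period 4, group 1): the stated order agrees with the simple trend.
(C) Sn (period 5, group 14) vs Sb (period 5, group 15): the stated order contradicts the simple trend.
The exception is (C): adding an electron to Sb's half-filled 5p³ is unfavourable, so Sn has the more exothermic EA.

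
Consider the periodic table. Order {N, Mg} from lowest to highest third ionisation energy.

N, Mg

IE_3 is the cost of taking one more electron from the +2 cation: N²⁺ still has 3 valence electrons; Mg²⁺ is the bare [Ne] core.
Pulling an electron out of a noble-gas core costs far more than removing a remaining valence electron, so Mg sits at the high end of IE_3.
Approximate IE_3 values (kJ/mol): N 4578, Mg 7733.
Hence IE_3: N < Mg.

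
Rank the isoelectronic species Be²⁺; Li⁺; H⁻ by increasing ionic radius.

Be²⁺ < Li⁺ < H⁻

All of these have 2 electrons, so size is governed by nuclear charge alone: the more protons, the stronger the pull on the same electron cloud, and the smaller the ion.
Nuclear charges: Be²⁺ (Z=4), Li⁺ (Z=3), H⁻ (Z=1).
Smallest to largest: Be²⁺ < Li⁺ < H⁻.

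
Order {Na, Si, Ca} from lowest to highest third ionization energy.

Consider each +2 ion: Na²⁺ is already 1 electron into the core; Si²⁺ still has 2 valence electrons; Ca²⁺ is the bare [Ar] core.
Core electrons are held far more tightly than valence electrons, so Ca and Na top the IE_3 order.
The numbers (kJ/mol): Na 6910, Si 3232, Ca 4912.
So the third ionization energies run Si < Ca < Na.

Si < Ca < Na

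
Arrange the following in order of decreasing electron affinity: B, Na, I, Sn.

B is in period 2, group 13; Na is in period 3, group 1; Sn is in period 5, group 14; I is in period 5, group 17.
Electron affinity generally becomes more exothermic across a period toward the halogens and less exothermic down a group.
Here both period and group differ, so the two effects have to be weighed against each other.
Na > B: this pair runs against the simple trend — see the exception note.
Sn > Na: the two effects oppose for this pair; the across-period effect wins (107 vs 53 kJ/mol).
I > Sn: both are in period 5; the period trend gives I the larger value.
Note the exception: Na has a higher electron affinity than B, contrary to the simple trend — B's ns²np¹ configuration gives only a small electron affinity — the sparsely filled np subshell binds an added electron weakly.
For reference (kJ/mol): B 27, Na 53, Sn 107, I 295.
So from highest to lowest: I > Sn > Na > B.

I > Sn > Na > B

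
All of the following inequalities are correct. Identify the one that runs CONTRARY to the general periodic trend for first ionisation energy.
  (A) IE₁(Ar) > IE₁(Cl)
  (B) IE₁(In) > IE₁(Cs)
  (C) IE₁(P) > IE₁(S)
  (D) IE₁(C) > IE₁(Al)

(C)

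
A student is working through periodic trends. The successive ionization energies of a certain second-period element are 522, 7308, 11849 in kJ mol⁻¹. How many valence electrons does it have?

1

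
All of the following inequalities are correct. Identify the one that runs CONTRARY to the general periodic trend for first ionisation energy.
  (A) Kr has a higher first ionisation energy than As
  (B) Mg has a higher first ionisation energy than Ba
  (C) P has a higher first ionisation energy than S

The general trend: first ionisation energy increases across a period and decreases down a group.
(A) Kr (period 4, group 18) vs As (period 4, group 15): the stated order agrees with the simple trend.
(B) Mg (period 3, group 2) vs Ba (period 6, group 2): the stated order agrees with the simple trend.
(C) P (period 3, group 15) vs S (period 3, group 16): the stated order contradicts the simple trend.
The exception is (C): S (3p⁴) ionizes more easily than half-filled P (3p³) because the paired 3p electron in S is pushed out by e⁻–e⁻ repulsion.

(C)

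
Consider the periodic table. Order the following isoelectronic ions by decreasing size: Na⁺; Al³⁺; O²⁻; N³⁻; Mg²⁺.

All of these have 10 electrons, so size is governed by nuclear charge alone: the more protons, the stronger the pull on the same electron cloud, and the smaller the ion.
Nuclear charges: Al³⁺ (Z=13), Mg²⁺ (Z=12), Na⁺ (Z=11), O²⁻ (Z=8), N³⁻ (Z=7).
Largest to smallest: N³⁻ > O²⁻ > Na⁺ > Mg²⁺ > Al³⁺.

N³⁻ > O²⁻ > Na⁺ > Mg²⁺ > Al³⁺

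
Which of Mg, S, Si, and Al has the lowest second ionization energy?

Mg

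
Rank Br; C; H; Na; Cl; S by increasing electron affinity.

Na < H < C < S < Br < Cl

Adding an electron releases more energy for atoms nearer the top right (short of the noble gases).
Neither a single period nor a single group — weigh both effects.
H > Na: they share group 1; the group trend gives H the larger value.
C > H: the two effects oppose for this pair; the across-period effect wins (122 vs 73 kJ/mol).
S > C: the two effects oppose for this pair; the across-period effect wins (200 vs 122 kJ/mol).
Br > S: period and group pull opposite ways; the across-period shift dominates (325 vs 200 kJ/mol).
Cl > Br: Cl sits above Br in group 17, so the down-group effect alone puts Cl higher.
Approximate values (kJ/mol): H 73, C 122, Na 53, S 200, Cl 349, Br 325.
So from lowest to highest: Na < H < C < S < Br < Cl.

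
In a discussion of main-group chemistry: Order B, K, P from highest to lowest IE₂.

K > B > P

IE_2 is the cost of taking one more electron from the +1 cation: B⁺ still has 2 valence electrons; K⁺ is the bare [Ar] core; P⁺ still has 4 valence electrons.
Pulling an electron out of a noble-gas core costs far more than removing a remaining valence electron, so K sits at the high end of IE_2.
Valence configurations: B⁺ [He]2s², P⁺ [Ne]3s²3p².
The numbers (kJ/mol): B 2427, K 3052, P 1907.
Putting it together, IE_2: P < B < K.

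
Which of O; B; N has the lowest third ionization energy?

B

The third ionization energy removes an electron from the +2 ion. For each element: O²⁺ still has 4 valence electrons; B²⁺ still has 1 valence electron; N²⁺ still has 3 valence electrons.
All are still removing valence electrons, so compare the +2 ions as you would atoms: IE_3 generally rises across a period (higher Z_eff) and falls down a group (larger shell), subject to the usual subshell exceptions.
Valence configurations: O²⁺ [He]2s²2p², B²⁺ [He]2s¹, N²⁺ [He]2s²2p¹.
Approximate IE_3 values (kJ/mol): O 5300, B 3660, N 4578.
So the third ionization energies run B < N < O.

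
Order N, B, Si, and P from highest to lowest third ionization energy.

N > B > Si > P

After 2 electrons have been removed, what remains? N²⁺ still has 3 valence electrons; B²⁺ still has 1 valence electron; Si²⁺ still has 2 valence electrons; P²⁺ still has 3 valence electrons.
All are still removing valence electrons, so compare the +2 ions as you would atoms: IE_3 generally rises across a period (higher Z_eff) and falls down a group (larger shell), subject to the usual subshell exceptions.
Valence configurations: N²⁺ [He]2s²2p¹, B²⁺ [He]2s¹, Si²⁺ [Ne]3s², P²⁺ [Ne]3s²3p¹.
P²⁺ loses a lone 3p electron whereas Si²⁺ must break into a filled 3s² pair, so IE_3(Si) > IE_3(P) even though P has the higher nuclear charge.
Tabulated IE_3 (kJ/mol): N 4578, B 3660, Si 3232, P 2914.
Overall IE_3 order: P < Si < B < N.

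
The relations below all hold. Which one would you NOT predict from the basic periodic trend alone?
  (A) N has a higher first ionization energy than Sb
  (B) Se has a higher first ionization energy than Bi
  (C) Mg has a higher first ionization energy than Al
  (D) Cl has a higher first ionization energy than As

(C)

The general trend: first ionization energy increases across a period and decreases down a group.
(A) N (period 2, group 15) vs Sb (period 5, group 15): the stated order agrees with the simple trend.
(B) Se (period 4, group 16) vs Bi (period 6, group 15): the stated order agrees with the simple trend.
(C) Mg (period 3, group 2) vs Al (period 3, group 13): the stated order contradicts the simple trend.
(D) Cl (period 3, group 17) vs As (period 4, group 15): the stated order agrees with the simple trend.
The exception is (C): Al's single 3p electron is easier to remove than one from Mg's filled 3s².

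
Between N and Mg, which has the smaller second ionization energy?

IE_2 is the cost of taking one more electron from the +1 cation: N⁺ still has 4 valence electrons; Mg⁺ still has 1 valence electron.
All are still removing valence electrons, so compare the +1 ions as you would atoms: IE_2 generally rises across a period (higher Z_eff) and falls down a group (larger shell), subject to the usual subshell exceptions.
Valence configurations: N⁺ [He]2s²2p², Mg⁺ [Ne]3s¹.
Approximate IE_2 values (kJ/mol): N 2856, Mg 1451.
So the second ionization energies run Mg < N.

Mg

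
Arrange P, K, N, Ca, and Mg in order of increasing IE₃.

Consider each +2 ion: P²⁺ still has 3 valence electrons; K²⁺ is already 1 electron into the core; N²⁺ still has 3 valence electrons; Ca²⁺ is the bare [Ar] core; Mg²⁺ is the bare [Ne] core.
Usually core removal costs more than valence removal, but here the competition is close: a tightly held n=2 valence electron can cost more to remove than an n=3 core electron, so the actual values have to decide it.
Valence configurations: P²⁺ [Ne]3s²3p¹, N²⁺ [He]2s²2p¹.
The numbers (kJ/mol): P 2914, K 4420, N 4578, Ca 4912, Mg 7733.
Putting it together, IE_3: P < K < N < Ca < Mg.

P, K, N, Ca, Mg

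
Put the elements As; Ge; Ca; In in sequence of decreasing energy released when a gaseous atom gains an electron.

EA tends to increase across a period and decrease down a group, though the pattern is less regular than for IE or radius.
These span different periods and groups, so the two trends combine.
In > Ca: period and group pull opposite ways; the across-period shift dominates (29 vs 2 kJ/mol).
As > In: relative to In, both the across-period and down-group shifts push As's electron affinity up.
Ge > As: this pair runs against the simple trend — see the exception note.
Note the exception: Ge has a higher electron affinity than As, contrary to the simple trend — adding an electron to As's half-filled 4p³ is unfavourable, so Ge (4p²) has the more exothermic EA.
For reference (kJ/mol): Ca 2, Ge 119, As 78, In 29.
So from highest to lowest: Ge > As > In > Ca.

Ge, As, In, Ca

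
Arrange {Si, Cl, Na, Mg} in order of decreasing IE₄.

Mg > Na > Cl > Si

The fourth ionization energy removes an electron from the +3 ion. For each element: Si³⁺ still has 1 valence electron; Cl³⁺ still has 4 valence electrons; Na³⁺ is already 2 electrons into the core; Mg³⁺ is already 1 electron into the core.
Core electrons are held far more tightly than valence electrons, so Na and Mg top the IE_4 order.
Valence configurations: Si³⁺ [Ne]3s¹, Cl³⁺ [Ne]3s²3p².
Tabulated IE_4 (kJ/mol): Si 4356, Cl 5159, Na 9543, Mg 10543.
Overall IE_4 order: Si < Cl < Na < Mg.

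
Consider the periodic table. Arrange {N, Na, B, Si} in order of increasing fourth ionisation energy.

Si < N < Na < B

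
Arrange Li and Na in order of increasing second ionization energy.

After 1 electron has been removed, what remains? Li⁺ is the bare [He] core; Na⁺ is the bare [Ne] core.
All of these are removing an electron from a noble-gas core or deeper; the smaller core (lower principal quantum number) is held far more tightly, and within a period the higher nuclear charge binds the same core more tightly.
The numbers (kJ/mol): Li 7298, Na 4562.
Putting it together, IE_2: Na < Li.

Na < Li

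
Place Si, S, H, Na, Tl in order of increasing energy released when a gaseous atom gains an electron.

Adding an electron releases more energy for atoms nearer the top right (short of the noble gases).
Neither a single period nor a single group — weigh both effects.
Na > Tl: the two effects oppose for this pair; the down-group effect wins (53 vs 19 kJ/mol).
H > Na: they share group 1; the group trend gives H the larger value.
Si > H: period and group pull opposite ways; the across-period shift dominates (134 vs 73 kJ/mol).
S > Si: S lies to the right of Si in period 3, so the across-period effect alone puts S higher.
For reference (kJ/mol): H 73, Na 53, Si 134, S 200, Tl 19.
So from lowest to highest: Tl < Na < H < Si < S.

Tl, Na, H, Si, S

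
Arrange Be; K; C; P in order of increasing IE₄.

P, K, C, Be

IE_4 is the cost of taking one more electron from the +3 cation: Be³⁺ is already 1 electron into the core; K³⁺ is already 2 electrons into the core; C³⁺ still has 1 valence electron; P³⁺ still has 2 valence electrons.
Usually core removal costs more than valence removal, but here the competition is close: a tightly held n=2 valence electron can cost more to remove than an n=3 core electron, so the actual values have to decide it.
Valence configurations: C³⁺ [He]2s¹, P³⁺ [Ne]3s².
Tabulated IE_4 (kJ/mol): Be 21007, K 5877, C 6223, P 4964.
So the fourth ionization energies run P < K < C < Be.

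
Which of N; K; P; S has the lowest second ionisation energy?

The second ionization energy removes an electron from the +1 ion. For each element: N⁺ still has 4 valence electrons; K⁺ is the bare [Ar] core; P⁺ still has 4 valence electrons; S⁺ still has 5 valence electrons.
Pulling an electron out of a noble-gas core costs far more than removing a remaining valence electron, so K sits at the high end of IE_2.
Valence configurations: N⁺ [He]2s²2p², P⁺ [Ne]3s²3p², S⁺ [Ne]3s²3p³.
The numbers (kJ/mol): N 2856, K 3052, P 1907, S 2252.
Putting it together, IE_2: P < S < N < K.

P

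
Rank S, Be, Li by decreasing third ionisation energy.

Consider each +2 ion: S²⁺ still has 4 valence electrons; Be²⁺ is the bare [He] core; Li²⁺ is already 1 electron into the core.
Pulling an electron out of a noble-gas core costs far more than removing a remaining valence electron, so Li and Be sit at the high end of IE_3.
Tabulated IE_3 (kJ/mol): S 3357, Be 14849, Li 11815.
So the third ionization energies run S < Li < Be.

Be > Li > S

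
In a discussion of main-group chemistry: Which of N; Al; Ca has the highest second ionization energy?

N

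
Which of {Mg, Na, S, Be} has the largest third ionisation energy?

Be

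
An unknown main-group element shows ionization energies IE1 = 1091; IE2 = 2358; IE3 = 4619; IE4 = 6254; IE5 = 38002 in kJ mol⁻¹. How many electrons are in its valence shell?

4

Look for the largest jump between consecutive ionization energies: IE5/IE4 ≈ 6.1, far larger than any earlier ratio.
That jump marks the point where a core electron is being removed. So the atom has 4 valence electrons.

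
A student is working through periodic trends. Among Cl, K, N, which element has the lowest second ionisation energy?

Cl

The second ionization energy removes an electron from the +1 ion. For each element: Cl⁺ still has 6 valence electrons; K⁺ is the bare [Ar] core; N⁺ still has 4 valence electrons.
Breaking into a closed-shell core is much more expensive than removing a leftover valence electron — K has the largest IE_2 here.
Valence configurations: Cl⁺ [Ne]3s²3p⁴, N⁺ [He]2s²2p².
Tabulated IE_2 (kJ/mol): Cl 2298, K 3052, N 2856.
So the second ionization energies run Cl < N < K.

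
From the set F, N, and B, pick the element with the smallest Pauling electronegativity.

B is in period 2, group 13; N is in period 2, group 15; F is in period 2, group 17.
Smaller atoms with higher effective nuclear charge are more electronegative.
All lie in period 2, so electronegativity increases left to right.
The smallest Pauling electronegativity among these belongs to B.

B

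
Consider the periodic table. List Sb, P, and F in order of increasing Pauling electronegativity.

Sb < P < F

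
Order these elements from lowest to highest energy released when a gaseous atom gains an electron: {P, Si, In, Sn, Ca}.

Ca < In < P < Sn < Si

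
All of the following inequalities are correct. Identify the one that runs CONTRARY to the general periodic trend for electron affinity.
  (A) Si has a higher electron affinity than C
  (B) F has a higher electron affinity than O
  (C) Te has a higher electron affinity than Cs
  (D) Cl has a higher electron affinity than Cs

(A)

The general trend: electron affinity increases across a period and decreases down a group.
(A) Si (period 3, group 14) vs C (period 2, group 14): the stated order contradicts the simple trend.
(B) F (period 2, group 17) vs O (period 2, group 16): the stated order agrees with the simple trend.
(C) Te (period 5, group 16) vs Cs (period 6, group 1): the stated order agrees with the simple trend.
(D) Cl (period 3, group 17) vs Cs (period 6, group 1): the stated order agrees with the simple trend.
The exception is (A): Si's larger, more diffuse 3p orbitals accept an added electron slightly more readily than C's compact 2p.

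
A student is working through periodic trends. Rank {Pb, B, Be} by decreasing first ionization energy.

Be > B > Pb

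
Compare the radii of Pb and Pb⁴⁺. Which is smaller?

Pb⁴⁺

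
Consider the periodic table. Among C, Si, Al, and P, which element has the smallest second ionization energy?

Si

IE_2 is the cost of taking one more electron from the +1 cation: C⁺ still has 3 valence electrons; Si⁺ still has 3 valence electrons; Al⁺ still has 2 valence electrons; P⁺ still has 4 valence electrons.
All are still removing valence electrons, so compare the +1 ions as you would atoms: IE_2 generally rises across a period (higher Z_eff) and falls down a group (larger shell), subject to the usual subshell exceptions.
Valence configurations: C⁺ [He]2s²2p¹, Si⁺ [Ne]3s²3p¹, Al⁺ [Ne]3s², P⁺ [Ne]3s²3p².
Si⁺ loses a lone 3p electron whereas Al⁺ must break into a filled 3s² pair, so IE_2(Al) > IE_2(Si) even though Si has the higher nuclear charge.
Approximate IE_2 values (kJ/mol): C 2353, Si 1577, Al 1817, P 1907.
So the second ionization energies run Si < Al < P < C.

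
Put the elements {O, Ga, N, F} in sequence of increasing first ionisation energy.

N is in period 2, group 15; O is in period 2, group 16; F is in period 2, group 17; Ga is in period 4, group 13.
Across a period the outer electron is held more tightly (higher IE₁); down a group it sits in a higher shell, more shielded, and comes off more easily.
Here both period and group differ, so the two effects have to be weighed against each other.
O > Ga: both effects reinforce here, so O is clearly the higher of the two.
N > O: this pair runs against the simple trend — see the exception note.
F > N: both are in period 2; the period trend gives F the larger value.
Note the exception: N has a higher first ionization energy than O, contrary to the simple trend — pairing an electron in O's 2p⁴ costs repulsion energy, so O ionizes more easily than half-filled N (2p³).
Approximate values (kJ/mol): N 1402, O 1314, F 1681, Ga 579.
So from lowest to highest: Ga < O < N < F.

Ga < O < N < F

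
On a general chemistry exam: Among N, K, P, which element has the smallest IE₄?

P

After 3 electrons have been removed, what remains? N³⁺ still has 2 valence electrons; K³⁺ is already 2 electrons into the core; P³⁺ still has 2 valence electrons.
Usually core removal costs more than valence removal, but here the competition is close: a tightly held n=2 valence electron can cost more to remove than an n=3 core electron, so the actual values have to decide it.
Valence configurations: N³⁺ [He]2s², P³⁺ [Ne]3s².
Tabulated IE_4 (kJ/mol): N 7475, K 5877, P 4964.
So the fourth ionization energies run P < K < N.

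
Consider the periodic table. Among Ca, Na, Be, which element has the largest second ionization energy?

The second ionization energy removes an electron from the +1 ion. For each element: Ca⁺ still has 1 valence electron; Na⁺ is the bare [Ne] core; Be⁺ still has 1 valence electron.
Breaking into a closed-shell core is much more expensive than removing a leftover valence electron — Na has the largest IE_2 here.
Valence configurations: Ca⁺ [Ar]4s¹, Be⁺ [He]2s¹.
Approximate IE_2 values (kJ/mol): Ca 1145, Na 4562, Be 1757.
Hence IE_2: Ca < Be < Na.

Na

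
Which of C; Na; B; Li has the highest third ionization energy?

Li

IE_3 is the cost of taking one more electron from the +2 cation: C²⁺ still has 2 valence electrons; Na²⁺ is already 1 electron into the core; B²⁺ still has 1 valence electron; Li²⁺ is already 1 electron into the core.
Breaking into a closed-shell core is much more expensive than removing a leftover valence electron — Na and Li have the largest IE_3 here.
Valence configurations: C²⁺ [He]2s², B²⁺ [He]2s¹.
The numbers (kJ/mol): C 4620, Na 6910, B 3660, Li 11815.
So the third ionization energies run B < C < Na < Li.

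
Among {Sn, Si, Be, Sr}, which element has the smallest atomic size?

Be is in period 2, group 2; Si is in period 3, group 14; Sr is in period 5, group 2; Sn is in period 5, group 14.
Moving right in a period, electrons are added to the same shell under a stronger nuclear pull, so atoms get smaller; moving down, a new shell is opened and atoms get larger.
Here both period and group differ, so the two effects have to be weighed against each other.
Si > Be: the two effects oppose for this pair; the down-group effect wins (116 vs 102 pm).
Sn > Si: Sn sits below Si in group 14, so the down-group effect alone puts Sn larger.
Sr > Sn: both are in period 5; the period trend gives Sr the larger value.
Tabulated atomic radius (pm): Be 102, Si 116, Sr 185, Sn 140.
The smallest atomic size among these belongs to Be.

Be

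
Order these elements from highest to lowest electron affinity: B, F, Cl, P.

Cl > F > P > B

B is in period 2, group 13; F is in period 2, group 17; P is in period 3, group 15; Cl is in period 3, group 17.
Atoms with high Z_eff and room in the valence shell (especially the halogens) have the most exothermic electron affinities.
Here both period and group differ, so the two effects have to be weighed against each other.
P > B: period and group pull opposite ways; the across-period shift dominates (72 vs 27 kJ/mol).
F > P: both effects reinforce here, so F is clearly the higher of the two.
Cl > F: this pair runs against the simple trend — see the exception note.
Note the exception: Cl has a higher electron affinity than F, contrary to the simple trend — F's small 2p subshell makes the incoming electron feel strong e⁻–e⁻ repulsion, so Cl actually releases more energy on gaining an electron.
Approximate values (kJ/mol): B 27, F 328, P 72, Cl 349.
So from highest to lowest: Cl > F > P > B.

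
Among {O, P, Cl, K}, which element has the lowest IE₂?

P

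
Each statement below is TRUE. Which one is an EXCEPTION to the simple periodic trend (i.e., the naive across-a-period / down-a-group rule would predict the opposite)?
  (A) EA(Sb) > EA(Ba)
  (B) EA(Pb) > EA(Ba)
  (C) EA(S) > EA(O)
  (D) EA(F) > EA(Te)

(C)

The general trend: electron affinity increases across a period and decreases down a group.
(A) Sb (period 5, group 15) vs Ba (period 6, group 2): the stated order agrees with the simple trend.
(B) Pb (period 6, group 14) vs Ba (period 6, group 2): the stated order agrees with the simple trend.
(C) S (period 3, group 16) vs O (period 2, group 16): the stated order contradicts the simple trend.
(D) F (period 2, group 17) vs Te (period 5, group 16): the stated order agrees with the simple trend.
The exception is (C): the compact 2p subshell of O repels the added electron more than S's larger 3p does.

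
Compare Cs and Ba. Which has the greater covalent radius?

Radius decreases left→right (rising Z_eff, same n) and increases top→bottom (higher n).
All lie in period 6, so atomic radius increases right to left.
So Cs has the greater covalent radius (Cs > Ba).

Cs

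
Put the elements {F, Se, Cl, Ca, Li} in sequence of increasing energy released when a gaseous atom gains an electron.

Ca < Li < Se < F < Cl

Li is in period 2, group 1; F is in period 2, group 17; Cl is in period 3, group 17; Ca is in period 4, group 2; Se is in period 4, group 16.
Electron affinity generally becomes more exothermic across a period toward the halogens and less exothermic down a group.
These span different periods and groups, so the two trends combine.
Li > Ca: the two effects oppose for this pair; the down-group effect wins (60 vs 2 kJ/mol).
Se > Li: period and group pull opposite ways; the across-period shift dominates (195 vs 60 kJ/mol).
F > Se: both effects reinforce here, so F is clearly the higher of the two.
Cl > F: this pair runs against the simple trend — see the exception note.
Note the exception: Cl has a higher electron affinity than F, contrary to the simple trend — F's small 2p subshell makes the incoming electron feel strong e⁻–e⁻ repulsion, so Cl actually releases more energy on gaining an electron.
Tabulated electron affinity (kJ/mol): Li 60, F 328, Cl 349, Ca 2, Se 195.
So from lowest to highest: Ca < Li < Se < F < Cl.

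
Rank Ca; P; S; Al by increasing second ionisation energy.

Ca < Al < P < S

IE_2 is the cost of taking one more electron from the +1 cation: Ca⁺ still has 1 valence electron; P⁺ still has 4 valence electrons; S⁺ still has 5 valence electrons; Al⁺ still has 2 valence electrons.
All are still removing valence electrons, so compare the +1 ions as you would atoms: IE_2 generally rises across a period (higher Z_eff) and falls down a group (larger shell), subject to the usual subshell exceptions.
Valence configurations: Ca⁺ [Ar]4s¹, P⁺ [Ne]3s²3p², S⁺ [Ne]3s²3p³, Al⁺ [Ne]3s².
Approximate IE_2 values (kJ/mol): Ca 1145, P 1907, S 2252, Al 1817.
Overall IE_2 order: Ca < Al < P < S.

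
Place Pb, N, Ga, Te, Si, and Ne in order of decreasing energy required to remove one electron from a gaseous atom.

Removing the outermost electron gets harder across a period and easier down a group.
Neither a single period nor a single group — weigh both effects.
Pb > Ga: the two effects oppose for this pair; the across-period effect wins (716 vs 579 kJ/mol).
Si > Pb: Si sits above Pb in group 14, so the down-group effect alone puts Si higher.
Te > Si: the two effects oppose for this pair; the across-period effect wins (869 vs 786 kJ/mol).
N > Te: the two effects oppose for this pair; the down-group effect wins (1402 vs 869 kJ/mol).
Ne > N: Ne lies to the right of N in period 2, so the across-period effect alone puts Ne higher.
For reference (kJ/mol): N 1402, Ne 2081, Si 786, Ga 579, Te 869, Pb 716.
So from highest to lowest: Ne > N > Te > Si > Pb > Ga.

Ne > N > Te > Si > Pb > Ga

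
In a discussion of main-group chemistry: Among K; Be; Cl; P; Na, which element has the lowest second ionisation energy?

Be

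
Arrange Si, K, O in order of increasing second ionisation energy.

Si < K < O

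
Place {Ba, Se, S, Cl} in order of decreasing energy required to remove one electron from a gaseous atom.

Cl > S > Se > Ba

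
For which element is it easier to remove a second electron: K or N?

After 1 electron has been removed, what remains? K⁺ is the bare [Ar] core; N⁺ still has 4 valence electrons.
Core electrons are held far more tightly than valence electrons, so K tops the IE_2 order.
Tabulated IE_2 (kJ/mol): K 3052, N 2856.
Putting it together, IE_2: N < K.

N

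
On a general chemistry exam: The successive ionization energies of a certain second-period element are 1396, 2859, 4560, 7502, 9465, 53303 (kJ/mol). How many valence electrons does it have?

5

Look for the largest jump between consecutive ionization energies: IE6/IE5 ≈ 5.6, far larger than any earlier ratio.
That jump marks the point where a core electron is being removed. So the atom has 5 valence electrons.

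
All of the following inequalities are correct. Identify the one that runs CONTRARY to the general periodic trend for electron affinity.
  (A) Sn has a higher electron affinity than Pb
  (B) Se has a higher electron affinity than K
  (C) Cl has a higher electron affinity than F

The general trend: electron affinity increases across a period and decreases down a group.
(A) Sn (period 5, group 14) vs Pb (period 6, group 14): the stated order agrees with the simple trend.
(B) Se (period 4, group 16) vs K (period 4, group 1): the stated order agrees with the simple trend.
(C) Cl (period 3, group 17) vs F (period 2, group 17): the stated order contradicts the simple trend.
The exception is (C): F's small 2p subshell makes the incoming electron feel strong e⁻–e⁻ repulsion, so Cl actually releases more energy on gaining an electron.

(C)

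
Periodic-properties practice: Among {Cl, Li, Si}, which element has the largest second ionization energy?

After 1 electron has been removed, what remains? Cl⁺ still has 6 valence electrons; Li⁺ is the bare [He] core; Si⁺ still has 3 valence electrons.
Breaking into a closed-shell core is much more expensive than removing a leftover valence electron — Li has the largest IE_2 here.
Valence configurations: Cl⁺ [Ne]3s²3p⁴, Si⁺ [Ne]3s²3p¹.
Approximate IE_2 values (kJ/mol): Cl 2298, Li 7298, Si 1577.
So the second ionization energies run Si < Cl < Li.

Li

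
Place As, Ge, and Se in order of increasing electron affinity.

Ge is in period 4, group 14; As is in period 4, group 15; Se is in period 4, group 16.
Atoms with high Z_eff and room in the valence shell (especially the halogens) have the most exothermic electron affinities.
All lie in period 4; the across-period trend (electron affinity increases left to right) applies, with the exception below.
Note the exception: Ge has a higher electron affinity than As, contrary to the simple trend — adding an electron to As's half-filled 4p³ is unfavourable, so Ge (4p²) has the more exothermic EA.
For reference (kJ/mol): Ge 119, As 78, Se 195.
So from lowest to highest: As < Ge < Se.

As < Ge < Se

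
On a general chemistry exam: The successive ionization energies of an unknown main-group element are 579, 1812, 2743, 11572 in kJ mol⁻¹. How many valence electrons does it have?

Look for the largest jump between consecutive ionization energies: IE4/IE3 ≈ 4.2, far larger than any earlier ratio.
That jump marks the point where a core electron is being removed. So the atom has 3 valence electrons.

3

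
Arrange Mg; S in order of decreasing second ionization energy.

After 1 electron has been removed, what remains? Mg⁺ still has 1 valence electron; S⁺ still has 5 valence electrons.
All are still removing valence electrons, so compare the +1 ions as you would atoms: IE_2 generally rises across a period (higher Z_eff) and falls down a group (larger shell), subject to the usual subshell exceptions.
Valence configurations: Mg⁺ [Ne]3s¹, S⁺ [Ne]3s²3p³.
Approximate IE_2 values (kJ/mol): Mg 1451, S 2252.
Putting it together, IE_2: Mg < S.

S > Mg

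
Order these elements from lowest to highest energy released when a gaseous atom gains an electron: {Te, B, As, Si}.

B is in period 2, group 13; Si is in period 3, group 14; As is in period 4, group 15; Te is in period 5, group 16.
Atoms with high Z_eff and room in the valence shell (especially the halogens) have the most exothermic electron affinities.
These sit on a diagonal, where the across-period and down-group effects partly cancel.
As > B: period and group pull opposite ways; the across-period shift dominates (78 vs 27 kJ/mol).
Si > As: the two effects oppose for this pair; the down-group effect wins (134 vs 78 kJ/mol).
Te > Si: the two effects oppose for this pair; the across-period effect wins (190 vs 134 kJ/mol).
For reference (kJ/mol): B 27, Si 134, As 78, Te 190.
So from lowest to highest: B < As < Si < Te.

B < As < Si < Te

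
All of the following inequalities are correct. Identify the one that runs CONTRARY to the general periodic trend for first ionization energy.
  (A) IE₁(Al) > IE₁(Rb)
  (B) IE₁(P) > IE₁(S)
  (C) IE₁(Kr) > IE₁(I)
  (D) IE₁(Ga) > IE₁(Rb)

The general trend: first ionization energy increases across a period and decreases down a group.
(A) Al (period 3, group 13) vs Rb (period 5, group 1): the stated order agrees with the simple trend.
(B) P (period 3, group 15) vs S (period 3, group 16): the stated order contradicts the simple trend.
(C) Kr (period 4, group 18) vs I (period 5, group 17): the stated order agrees with the simple trend.
(D) Ga (period 4, group 13) vs Rb (period 5, group 1): the stated order agrees with the simple trend.
The exception is (B): S (3p⁴) ionizes more easily than half-filled P (3p³) because the paired 3p electron in S is pushed out by e⁻–e⁻ repulsion.

(B)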